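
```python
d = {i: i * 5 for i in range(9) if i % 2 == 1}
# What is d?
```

{1: 5, 3: 15, 5: 25, 7: 35}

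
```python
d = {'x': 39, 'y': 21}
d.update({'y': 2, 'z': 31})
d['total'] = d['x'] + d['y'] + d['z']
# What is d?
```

After line 1: d = {'x': 39, 'y': 21}
After line 2 (y overwritten, z added): d = {'x': 39, 'y': 2, 'z': 31}
After line 3 (total = 39 + 2 + 31 = 72): d = {'x': 39, 'y': 2, 'z': 31, 'total': 72}

{'x': 39, 'y': 2, 'z': 31, 'total': 72}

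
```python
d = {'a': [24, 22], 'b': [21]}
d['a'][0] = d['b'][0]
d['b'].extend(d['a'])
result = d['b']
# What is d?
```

After line 1: d = {'a': [24, 22], 'b': [21]}
After line 2 (a[0] = b[0] = 21): d = {'a': [21, 22], 'b': [21]}
After line 3 (b.extend(a) appends [21, 22]): d = {'a': [21, 22], 'b': [21, 21, 22]}
After line 4: result = d['b'] = [21, 21, 22]

{'a': [21, 22], 'b': [21, 21, 22]}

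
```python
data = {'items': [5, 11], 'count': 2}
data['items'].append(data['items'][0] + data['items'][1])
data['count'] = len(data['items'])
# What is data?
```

After line 1: data = {'items': [5, 11], 'count': 2}
After line 2 (append 5 + 11 = 16): data = {'items': [5, 11, 16], 'count': 2}
After line 3 (count = len(items) = 3): data = {'items': [5, 11, 16], 'count': 3}

{'items': [5, 11, 16], 'count': 3}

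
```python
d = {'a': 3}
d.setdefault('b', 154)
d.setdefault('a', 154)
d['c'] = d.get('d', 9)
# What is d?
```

After line 1: d = {'a': 3}
After line 2 (setdefault adds 'b'=154): d = {'a': 3, 'b': 154}
After line 3 (setdefault 'a' no-op, already exists): d = {'a': 3, 'b': 154}
After line 4 (get('d', 9) returns default since 'd' not in d): d = {'a': 3, 'b': 154, 'c': 9}

{'a': 3, 'b': 154, 'c': 9}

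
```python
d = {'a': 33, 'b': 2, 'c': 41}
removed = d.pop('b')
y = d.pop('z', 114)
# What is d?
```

After line 1: d = {'a': 33, 'b': 2, 'c': 41}
After line 2 (pop 'b' returns 2): d = {'a': 33, 'c': 41}, removed = 2
After line 3 (pop 'z' missing, returns default 114): d = {'a': 33, 'c': 41}, y = 114

{'a': 33, 'c': 41}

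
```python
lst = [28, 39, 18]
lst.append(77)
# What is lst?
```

[28, 39, 18, 77]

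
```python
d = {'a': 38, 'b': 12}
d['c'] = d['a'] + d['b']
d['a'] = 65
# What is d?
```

After line 1: d = {'a': 38, 'b': 12}
After line 2 (d['c'] = 38 + 12): d = {'a': 38, 'b': 12, 'c': 50}
After line 3: d = {'a': 65, 'b': 12, 'c': 50}

{'a': 65, 'b': 12, 'c': 50}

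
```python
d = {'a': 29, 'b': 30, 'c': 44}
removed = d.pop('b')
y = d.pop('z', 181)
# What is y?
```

After line 1: d = {'a': 29, 'b': 30, 'c': 44}
After line 2 (pop 'b' returns 30): d = {'a': 29, 'c': 44}, removed = 30
After line 3 (pop 'z' missing, returns default 181): d = {'a': 29, 'c': 44}, y = 181

181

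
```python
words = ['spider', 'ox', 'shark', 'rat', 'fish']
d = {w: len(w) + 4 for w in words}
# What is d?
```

{'spider': 10, 'ox': 6, 'shark': 9, 'rat': 7, 'fish': 8}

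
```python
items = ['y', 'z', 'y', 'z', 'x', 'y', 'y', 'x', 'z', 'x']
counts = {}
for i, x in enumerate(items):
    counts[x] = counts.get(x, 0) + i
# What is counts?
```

Initial: counts = {}, items = ['y', 'z', 'y', 'z', 'x', 'y', 'y', 'x', 'z', 'x']
i=0, x='y': counts = {'y': 0}
i=1, x='z': counts = {'y': 0, 'z': 1}
i=2, x='y': counts = {'y': 2, 'z': 1}
i=3, x='z': counts = {'y': 2, 'z': 4}
i=4, x='x': counts = {'y': 2, 'z': 4, 'x': 4}
i=5, x='y': counts = {'y': 7, 'z': 4, 'x': 4}
i=6, x='y': counts = {'y': 13, 'z': 4, 'x': 4}
i=7, x='x': counts = {'y': 13, 'z': 4, 'x': 11}
i=8, x='z': counts = {'y': 13, 'z': 12, 'x': 11}
i=9, x='x': counts = {'y': 13, 'z': 12, 'x': 20}

{'y': 13, 'z': 12, 'x': 20}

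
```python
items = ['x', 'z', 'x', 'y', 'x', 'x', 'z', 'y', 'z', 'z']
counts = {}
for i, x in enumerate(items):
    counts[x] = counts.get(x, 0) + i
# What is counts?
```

Initial: counts = {}, items = ['x', 'z', 'x', 'y', 'x', 'x', 'z', 'y', 'z', 'z']
i=0, x='x': counts = {'x': 0}
i=1, x='z': counts = {'x': 0, 'z': 1}
i=2, x='x': counts = {'x': 2, 'z': 1}
i=3, x='y': counts = {'x': 2, 'z': 1, 'y': 3}
i=4, x='x': counts = {'x': 6, 'z': 1, 'y': 3}
i=5, x='x': counts = {'x': 11, 'z': 1, 'y': 3}
i=6, x='z': counts = {'x': 11, 'z': 7, 'y': 3}
i=7, x='y': counts = {'x': 11, 'z': 7, 'y': 10}
i=8, x='z': counts = {'x': 11, 'z': 15, 'y': 10}
i=9, x='z': counts = {'x': 11, 'z': 24, 'y': 10}

{'x': 11, 'z': 24, 'y': 10}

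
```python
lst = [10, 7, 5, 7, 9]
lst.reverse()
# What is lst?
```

[9, 7, 5, 7, 10]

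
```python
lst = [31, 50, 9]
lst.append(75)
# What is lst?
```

[31, 50, 9, 75]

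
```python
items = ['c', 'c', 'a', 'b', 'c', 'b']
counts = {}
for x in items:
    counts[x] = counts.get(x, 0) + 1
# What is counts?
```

Initial: counts = {}, items = ['c', 'c', 'a', 'b', 'c', 'b']
See 'c': counts = {'c': 1}
See 'c': counts = {'c': 2}
See 'a': counts = {'c': 2, 'a': 1}
See 'b': counts = {'c': 2, 'a': 1, 'b': 1}
See 'c': counts = {'c': 3, 'a': 1, 'b': 1}
See 'b': counts = {'c': 3, 'a': 1, 'b': 2}

{'c': 3, 'a': 1, 'b': 2}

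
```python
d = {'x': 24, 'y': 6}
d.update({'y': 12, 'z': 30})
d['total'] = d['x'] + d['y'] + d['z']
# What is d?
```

After line 1: d = {'x': 24, 'y': 6}
After line 2 (y overwritten, z added): d = {'x': 24, 'y': 12, 'z': 30}
After line 3 (total = 24 + 12 + 30 = 66): d = {'x': 24, 'y': 12, 'z': 30, 'total': 66}

{'x': 24, 'y': 12, 'z': 30, 'total': 66}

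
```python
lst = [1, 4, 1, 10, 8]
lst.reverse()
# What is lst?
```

[8, 10, 1, 4, 1]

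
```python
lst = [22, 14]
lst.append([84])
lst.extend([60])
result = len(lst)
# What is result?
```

After line 1: lst = [22, 14]
After line 2 (append adds [84] as single element): lst = [22, 14, [84]]
After line 3 (extend unpacks [60], adds 60): lst = [22, 14, [84], 60]
After line 4: result = len(lst) = 4

4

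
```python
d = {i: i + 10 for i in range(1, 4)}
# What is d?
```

{1: 11, 2: 12, 3: 13}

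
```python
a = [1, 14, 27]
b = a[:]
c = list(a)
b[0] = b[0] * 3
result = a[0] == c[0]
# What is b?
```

After line 1: a = [1, 14, 27]
After line 2 (b = a[:], copy): a = [1, 14, 27], b = [1, 14, 27]
After line 3 (c = list(a) is a copy, new object): c = [1, 14, 27]
After line 4 (b[0] = 1 * 3 = 3; only b mutates (copy)): a = [1, 14, 27], b = [3, 14, 27], c = [1, 14, 27]
After line 5 (a[0] = 1, c[0] = 1; result = True)

[3, 14, 27]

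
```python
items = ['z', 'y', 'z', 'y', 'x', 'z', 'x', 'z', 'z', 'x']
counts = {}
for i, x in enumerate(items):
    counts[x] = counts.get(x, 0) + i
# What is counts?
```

Initial: counts = {}, items = ['z', 'y', 'z', 'y', 'x', 'z', 'x', 'z', 'z', 'x']
i=0, x='z': counts = {'z': 0}
i=1, x='y': counts = {'z': 0, 'y': 1}
i=2, x='z': counts = {'z': 2, 'y': 1}
i=3, x='y': counts = {'z': 2, 'y': 4}
i=4, x='x': counts = {'z': 2, 'y': 4, 'x': 4}
i=5, x='z': counts = {'z': 7, 'y': 4, 'x': 4}
i=6, x='x': counts = {'z': 7, 'y': 4, 'x': 10}
i=7, x='z': counts = {'z': 14, 'y': 4, 'x': 10}
i=8, x='z': counts = {'z': 22, 'y': 4, 'x': 10}
i=9, x='x': counts = {'z': 22, 'y': 4, 'x': 19}

{'z': 22, 'y': 4, 'x': 19}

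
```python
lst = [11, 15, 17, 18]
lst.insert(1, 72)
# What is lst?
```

[11, 72, 15, 17, 18]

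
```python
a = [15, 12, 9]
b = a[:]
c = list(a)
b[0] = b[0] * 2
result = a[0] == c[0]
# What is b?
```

After line 1: a = [15, 12, 9]
After line 2 (b = a[:], copy): a = [15, 12, 9], b = [15, 12, 9]
After line 3 (c = list(a) is a copy, new object): c = [15, 12, 9]
After line 4 (b[0] = 15 * 2 = 30; only b mutates (copy)): a = [15, 12, 9], b = [30, 12, 9], c = [15, 12, 9]
After line 5 (a[0] = 15, c[0] = 15; result = True)

[30, 12, 9]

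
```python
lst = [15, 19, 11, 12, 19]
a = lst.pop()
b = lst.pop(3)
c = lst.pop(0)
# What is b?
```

After line 1: lst = [15, 19, 11, 12, 19]
After line 2 (pop() -> a = 19): lst = [15, 19, 11, 12]
After line 3 (pop(3) -> b = 12): lst = [15, 19, 11]
After line 4 (pop(0) -> c = 15): lst = [19, 11]

12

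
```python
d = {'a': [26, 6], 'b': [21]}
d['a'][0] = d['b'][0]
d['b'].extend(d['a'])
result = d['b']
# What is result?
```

After line 1: d = {'a': [26, 6], 'b': [21]}
After line 2 (a[0] = b[0] = 21): d = {'a': [21, 6], 'b': [21]}
After line 3 (b.extend(a) appends [21, 6]): d = {'a': [21, 6], 'b': [21, 21, 6]}
After line 4: result = d['b'] = [21, 21, 6]

[21, 21, 6]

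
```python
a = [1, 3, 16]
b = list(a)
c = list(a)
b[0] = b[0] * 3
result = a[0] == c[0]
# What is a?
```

After line 1: a = [1, 3, 16]
After line 2 (b = list(a), copy): a = [1, 3, 16], b = [1, 3, 16]
After line 3 (c = list(a) is a copy, new object): c = [1, 3, 16]
After line 4 (b[0] = 1 * 3 = 3; only b mutates (copy)): a = [1, 3, 16], b = [3, 3, 16], c = [1, 3, 16]
After line 5 (a[0] = 1, c[0] = 1; result = True)

[1, 3, 16]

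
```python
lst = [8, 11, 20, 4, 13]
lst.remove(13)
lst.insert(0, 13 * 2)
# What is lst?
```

After line 1: lst = [8, 11, 20, 4, 13]
After line 2 (remove first 13): lst = [8, 11, 20, 4]
After line 3 (insert 26 at index 0): lst = [26, 8, 11, 20, 4]

[26, 8, 11, 20, 4]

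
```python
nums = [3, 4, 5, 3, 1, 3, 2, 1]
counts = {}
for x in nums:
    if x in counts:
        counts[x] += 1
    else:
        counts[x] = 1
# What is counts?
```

Initial: counts = {}, nums = [3, 4, 5, 3, 1, 3, 2, 1]
See 3: counts = {3: 1}
See 4: counts = {3: 1, 4: 1}
See 5: counts = {3: 1, 4: 1, 5: 1}
See 3: counts = {3: 2, 4: 1, 5: 1}
See 1: counts = {3: 2, 4: 1, 5: 1, 1: 1}
See 3: counts = {3: 3, 4: 1, 5: 1, 1: 1}
See 2: counts = {3: 3, 4: 1, 5: 1, 1: 1, 2: 1}
See 1: counts = {3: 3, 4: 1, 5: 1, 1: 2, 2: 1}

{3: 3, 4: 1, 5: 1, 1: 2, 2: 1}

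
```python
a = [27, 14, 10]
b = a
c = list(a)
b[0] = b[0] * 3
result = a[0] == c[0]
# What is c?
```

After line 1: a = [27, 14, 10]
After line 2 (b = a, alias): a = [27, 14, 10], b = [27, 14, 10]
After line 3 (c = list(a) is a copy, new object): c = [27, 14, 10]
After line 4 (b[0] = 27 * 3 = 81; mutates shared a/b): a = b = [81, 14, 10], c = [27, 14, 10]
After line 5 (a[0] = 81, c[0] = 27; result = False)

[27, 14, 10]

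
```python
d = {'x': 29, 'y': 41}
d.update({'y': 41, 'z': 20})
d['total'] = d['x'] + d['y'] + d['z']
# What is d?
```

After line 1: d = {'x': 29, 'y': 41}
After line 2 (y overwritten, z added): d = {'x': 29, 'y': 41, 'z': 20}
After line 3 (total = 29 + 41 + 20 = 90): d = {'x': 29, 'y': 41, 'z': 20, 'total': 90}

{'x': 29, 'y': 41, 'z': 20, 'total': 90}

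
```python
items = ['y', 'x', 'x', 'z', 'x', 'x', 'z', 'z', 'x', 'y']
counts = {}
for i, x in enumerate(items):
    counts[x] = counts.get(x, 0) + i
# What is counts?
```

Initial: counts = {}, items = ['y', 'x', 'x', 'z', 'x', 'x', 'z', 'z', 'x', 'y']
i=0, x='y': counts = {'y': 0}
i=1, x='x': counts = {'y': 0, 'x': 1}
i=2, x='x': counts = {'y': 0, 'x': 3}
i=3, x='z': counts = {'y': 0, 'x': 3, 'z': 3}
i=4, x='x': counts = {'y': 0, 'x': 7, 'z': 3}
i=5, x='x': counts = {'y': 0, 'x': 12, 'z': 3}
i=6, x='z': counts = {'y': 0, 'x': 12, 'z': 9}
i=7, x='z': counts = {'y': 0, 'x': 12, 'z': 16}
i=8, x='x': counts = {'y': 0, 'x': 20, 'z': 16}
i=9, x='y': counts = {'y': 9, 'x': 20, 'z': 16}

{'y': 9, 'x': 20, 'z': 16}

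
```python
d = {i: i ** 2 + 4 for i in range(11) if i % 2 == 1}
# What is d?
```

{1: 5, 3: 13, 5: 29, 7: 53, 9: 85}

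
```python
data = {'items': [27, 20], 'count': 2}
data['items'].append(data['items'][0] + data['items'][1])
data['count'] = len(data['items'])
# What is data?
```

After line 1: data = {'items': [27, 20], 'count': 2}
After line 2 (append 27 + 20 = 47): data = {'items': [27, 20, 47], 'count': 2}
After line 3 (count = len(items) = 3): data = {'items': [27, 20, 47], 'count': 3}

{'items': [27, 20, 47], 'count': 3}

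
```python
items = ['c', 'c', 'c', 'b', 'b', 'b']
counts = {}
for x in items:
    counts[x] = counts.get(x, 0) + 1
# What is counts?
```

Initial: counts = {}, items = ['c', 'c', 'c', 'b', 'b', 'b']
See 'c': counts = {'c': 1}
See 'c': counts = {'c': 2}
See 'c': counts = {'c': 3}
See 'b': counts = {'c': 3, 'b': 1}
See 'b': counts = {'c': 3, 'b': 2}
See 'b': counts = {'c': 3, 'b': 3}

{'c': 3, 'b': 3}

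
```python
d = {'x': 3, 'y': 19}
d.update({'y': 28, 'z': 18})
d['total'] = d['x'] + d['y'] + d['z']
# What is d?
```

After line 1: d = {'x': 3, 'y': 19}
After line 2 (y overwritten, z added): d = {'x': 3, 'y': 28, 'z': 18}
After line 3 (total = 3 + 28 + 18 = 49): d = {'x': 3, 'y': 28, 'z': 18, 'total': 49}

{'x': 3, 'y': 28, 'z': 18, 'total': 49}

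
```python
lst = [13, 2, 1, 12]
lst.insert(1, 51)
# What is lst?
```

[13, 51, 2, 1, 12]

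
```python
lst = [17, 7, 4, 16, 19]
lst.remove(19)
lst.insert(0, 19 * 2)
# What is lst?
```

After line 1: lst = [17, 7, 4, 16, 19]
After line 2 (remove first 19): lst = [17, 7, 4, 16]
After line 3 (insert 38 at index 0): lst = [38, 17, 7, 4, 16]

[38, 17, 7, 4, 16]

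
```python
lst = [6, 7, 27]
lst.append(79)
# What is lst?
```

[6, 7, 27, 79]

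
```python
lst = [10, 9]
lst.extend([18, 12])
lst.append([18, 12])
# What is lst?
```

After line 1: lst = [10, 9]
After line 2 (extend unpacks [18, 12]): lst = [10, 9, 18, 12]
After line 3 (append adds [18, 12] as single element): lst = [10, 9, 18, 12, [18, 12]]

[10, 9, 18, 12, [18, 12]]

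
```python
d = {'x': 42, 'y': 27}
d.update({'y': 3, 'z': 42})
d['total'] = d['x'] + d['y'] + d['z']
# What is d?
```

After line 1: d = {'x': 42, 'y': 27}
After line 2 (y overwritten, z added): d = {'x': 42, 'y': 3, 'z': 42}
After line 3 (total = 42 + 3 + 42 = 87): d = {'x': 42, 'y': 3, 'z': 42, 'total': 87}

{'x': 42, 'y': 3, 'z': 42, 'total': 87}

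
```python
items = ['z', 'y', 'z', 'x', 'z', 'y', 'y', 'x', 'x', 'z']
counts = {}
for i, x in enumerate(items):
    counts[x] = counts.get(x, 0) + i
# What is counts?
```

Initial: counts = {}, items = ['z', 'y', 'z', 'x', 'z', 'y', 'y', 'x', 'x', 'z']
i=0, x='z': counts = {'z': 0}
i=1, x='y': counts = {'z': 0, 'y': 1}
i=2, x='z': counts = {'z': 2, 'y': 1}
i=3, x='x': counts = {'z': 2, 'y': 1, 'x': 3}
i=4, x='z': counts = {'z': 6, 'y': 1, 'x': 3}
i=5, x='y': counts = {'z': 6, 'y': 6, 'x': 3}
i=6, x='y': counts = {'z': 6, 'y': 12, 'x': 3}
i=7, x='x': counts = {'z': 6, 'y': 12, 'x': 10}
i=8, x='x': counts = {'z': 6, 'y': 12, 'x': 18}
i=9, x='z': counts = {'z': 15, 'y': 12, 'x': 18}

{'z': 15, 'y': 12, 'x': 18}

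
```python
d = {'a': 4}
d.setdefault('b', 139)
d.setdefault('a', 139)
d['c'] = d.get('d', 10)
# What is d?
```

After line 1: d = {'a': 4}
After line 2 (setdefault adds 'b'=139): d = {'a': 4, 'b': 139}
After line 3 (setdefault 'a' no-op, already exists): d = {'a': 4, 'b': 139}
After line 4 (get('d', 10) returns default since 'd' not in d): d = {'a': 4, 'b': 139, 'c': 10}

{'a': 4, 'b': 139, 'c': 10}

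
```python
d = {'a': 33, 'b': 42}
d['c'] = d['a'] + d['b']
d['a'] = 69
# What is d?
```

After line 1: d = {'a': 33, 'b': 42}
After line 2 (d['c'] = 33 + 42): d = {'a': 33, 'b': 42, 'c': 75}
After line 3: d = {'a': 69, 'b': 42, 'c': 75}

{'a': 69, 'b': 42, 'c': 75}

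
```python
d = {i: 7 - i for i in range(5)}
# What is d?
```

{0: 7, 1: 6, 2: 5, 3: 4, 4: 3}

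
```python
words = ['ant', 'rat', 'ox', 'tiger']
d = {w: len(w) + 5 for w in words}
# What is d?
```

{'ant': 8, 'rat': 8, 'ox': 7, 'tiger': 10}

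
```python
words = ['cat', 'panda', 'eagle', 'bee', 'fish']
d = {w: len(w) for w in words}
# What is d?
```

{'cat': 3, 'panda': 5, 'eagle': 5, 'bee': 3, 'fish': 4}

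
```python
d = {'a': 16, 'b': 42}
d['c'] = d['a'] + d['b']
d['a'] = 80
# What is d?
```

After line 1: d = {'a': 16, 'b': 42}
After line 2 (d['c'] = 16 + 42): d = {'a': 16, 'b': 42, 'c': 58}
After line 3: d = {'a': 80, 'b': 42, 'c': 58}

{'a': 80, 'b': 42, 'c': 58}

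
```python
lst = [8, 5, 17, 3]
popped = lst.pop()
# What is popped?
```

3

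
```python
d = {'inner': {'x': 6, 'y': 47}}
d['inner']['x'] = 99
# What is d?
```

After line 1: d = {'inner': {'x': 6, 'y': 47}}
After line 2 (inner x overwritten): d = {'inner': {'x': 99, 'y': 47}}

{'inner': {'x': 99, 'y': 47}}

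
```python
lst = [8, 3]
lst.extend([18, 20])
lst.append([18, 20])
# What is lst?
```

After line 1: lst = [8, 3]
After line 2 (extend unpacks [18, 20]): lst = [8, 3, 18, 20]
After line 3 (append adds [18, 20] as single element): lst = [8, 3, 18, 20, [18, 20]]

[8, 3, 18, 20, [18, 20]]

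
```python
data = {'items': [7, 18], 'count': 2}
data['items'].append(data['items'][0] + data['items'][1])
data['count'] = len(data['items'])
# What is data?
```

After line 1: data = {'items': [7, 18], 'count': 2}
After line 2 (append 7 + 18 = 25): data = {'items': [7, 18, 25], 'count': 2}
After line 3 (count = len(items) = 3): data = {'items': [7, 18, 25], 'count': 3}

{'items': [7, 18, 25], 'count': 3}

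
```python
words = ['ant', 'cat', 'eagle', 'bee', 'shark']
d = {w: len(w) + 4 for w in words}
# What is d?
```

{'ant': 7, 'cat': 7, 'eagle': 9, 'bee': 7, 'shark': 9}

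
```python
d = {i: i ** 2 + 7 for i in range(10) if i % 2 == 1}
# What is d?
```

{1: 8, 3: 16, 5: 32, 7: 56, 9: 88}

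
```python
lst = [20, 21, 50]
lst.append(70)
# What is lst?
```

[20, 21, 50, 70]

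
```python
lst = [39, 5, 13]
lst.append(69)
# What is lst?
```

[39, 5, 13, 69]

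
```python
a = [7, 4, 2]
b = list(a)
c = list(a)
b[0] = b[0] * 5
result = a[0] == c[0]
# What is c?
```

After line 1: a = [7, 4, 2]
After line 2 (b = list(a), copy): a = [7, 4, 2], b = [7, 4, 2]
After line 3 (c = list(a) is a copy, new object): c = [7, 4, 2]
After line 4 (b[0] = 7 * 5 = 35; only b mutates (copy)): a = [7, 4, 2], b = [35, 4, 2], c = [7, 4, 2]
After line 5 (a[0] = 7, c[0] = 7; result = True)

[7, 4, 2]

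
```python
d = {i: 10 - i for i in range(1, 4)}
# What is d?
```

{1: 9, 2: 8, 3: 7}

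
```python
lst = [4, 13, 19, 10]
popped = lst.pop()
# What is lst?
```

[4, 13, 19]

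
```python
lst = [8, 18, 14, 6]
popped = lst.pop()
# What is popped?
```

6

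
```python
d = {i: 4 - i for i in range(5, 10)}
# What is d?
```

{5: -1, 6: -2, 7: -3, 8: -4, 9: -5}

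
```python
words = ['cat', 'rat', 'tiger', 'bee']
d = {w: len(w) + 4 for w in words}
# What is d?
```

{'cat': 7, 'rat': 7, 'tiger': 9, 'bee': 7}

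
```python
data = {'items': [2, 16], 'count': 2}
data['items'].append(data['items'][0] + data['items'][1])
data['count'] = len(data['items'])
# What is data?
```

After line 1: data = {'items': [2, 16], 'count': 2}
After line 2 (append 2 + 16 = 18): data = {'items': [2, 16, 18], 'count': 2}
After line 3 (count = len(items) = 3): data = {'items': [2, 16, 18], 'count': 3}

{'items': [2, 16, 18], 'count': 3}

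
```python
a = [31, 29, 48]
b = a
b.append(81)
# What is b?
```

After line 1: a = [31, 29, 48]
After line 2 (b = a is an alias, same object): a = [31, 29, 48], b = [31, 29, 48]
After line 3 (b.append mutates the shared list): a = [31, 29, 48, 81], b = [31, 29, 48, 81]

[31, 29, 48, 81]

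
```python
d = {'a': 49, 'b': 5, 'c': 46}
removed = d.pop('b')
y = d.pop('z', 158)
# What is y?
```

After line 1: d = {'a': 49, 'b': 5, 'c': 46}
After line 2 (pop 'b' returns 5): d = {'a': 49, 'c': 46}, removed = 5
After line 3 (pop 'z' missing, returns default 158): d = {'a': 49, 'c': 46}, y = 158

158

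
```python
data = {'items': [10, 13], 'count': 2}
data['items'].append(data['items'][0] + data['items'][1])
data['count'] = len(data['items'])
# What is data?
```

After line 1: data = {'items': [10, 13], 'count': 2}
After line 2 (append 10 + 13 = 23): data = {'items': [10, 13, 23], 'count': 2}
After line 3 (count = len(items) = 3): data = {'items': [10, 13, 23], 'count': 3}

{'items': [10, 13, 23], 'count': 3}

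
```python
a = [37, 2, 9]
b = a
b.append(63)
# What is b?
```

After line 1: a = [37, 2, 9]
After line 2 (b = a is an alias, same object): a = [37, 2, 9], b = [37, 2, 9]
After line 3 (b.append mutates the shared list): a = [37, 2, 9, 63], b = [37, 2, 9, 63]

[37, 2, 9, 63]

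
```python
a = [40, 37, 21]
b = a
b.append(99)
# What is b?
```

After line 1: a = [40, 37, 21]
After line 2 (b = a is an alias, same object): a = [40, 37, 21], b = [40, 37, 21]
After line 3 (b.append mutates the shared list): a = [40, 37, 21, 99], b = [40, 37, 21, 99]

[40, 37, 21, 99]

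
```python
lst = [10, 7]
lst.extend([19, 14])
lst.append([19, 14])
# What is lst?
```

After line 1: lst = [10, 7]
After line 2 (extend unpacks [19, 14]): lst = [10, 7, 19, 14]
After line 3 (append adds [19, 14] as single element): lst = [10, 7, 19, 14, [19, 14]]

[10, 7, 19, 14, [19, 14]]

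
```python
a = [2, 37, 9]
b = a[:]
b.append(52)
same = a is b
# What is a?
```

After line 1: a = [2, 37, 9]
After line 2 (b = a[:] is a shallow copy, new object): a = [2, 37, 9], b = [2, 37, 9]
After line 3 (append only mutates b): a = [2, 37, 9], b = [2, 37, 9, 52]
After line 4 (same = a is b; different objects -> False): same = False

[2, 37, 9]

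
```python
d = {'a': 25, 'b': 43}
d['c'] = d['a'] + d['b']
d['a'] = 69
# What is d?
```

After line 1: d = {'a': 25, 'b': 43}
After line 2 (d['c'] = 25 + 43): d = {'a': 25, 'b': 43, 'c': 68}
After line 3: d = {'a': 69, 'b': 43, 'c': 68}

{'a': 69, 'b': 43, 'c': 68}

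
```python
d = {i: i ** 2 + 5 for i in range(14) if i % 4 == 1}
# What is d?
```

{1: 6, 5: 30, 9: 86, 13: 174}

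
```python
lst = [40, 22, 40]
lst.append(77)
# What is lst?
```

[40, 22, 40, 77]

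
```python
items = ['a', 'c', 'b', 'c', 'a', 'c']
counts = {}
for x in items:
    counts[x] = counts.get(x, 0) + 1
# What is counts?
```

Initial: counts = {}, items = ['a', 'c', 'b', 'c', 'a', 'c']
See 'a': counts = {'a': 1}
See 'c': counts = {'a': 1, 'c': 1}
See 'b': counts = {'a': 1, 'c': 1, 'b': 1}
See 'c': counts = {'a': 1, 'c': 2, 'b': 1}
See 'a': counts = {'a': 2, 'c': 2, 'b': 1}
See 'c': counts = {'a': 2, 'c': 3, 'b': 1}

{'a': 2, 'c': 3, 'b': 1}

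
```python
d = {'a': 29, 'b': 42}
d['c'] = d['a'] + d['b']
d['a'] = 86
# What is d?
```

After line 1: d = {'a': 29, 'b': 42}
After line 2 (d['c'] = 29 + 42): d = {'a': 29, 'b': 42, 'c': 71}
After line 3: d = {'a': 86, 'b': 42, 'c': 71}

{'a': 86, 'b': 42, 'c': 71}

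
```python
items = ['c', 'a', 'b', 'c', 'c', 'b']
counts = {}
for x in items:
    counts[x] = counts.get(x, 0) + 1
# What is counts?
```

Initial: counts = {}, items = ['c', 'a', 'b', 'c', 'c', 'b']
See 'c': counts = {'c': 1}
See 'a': counts = {'c': 1, 'a': 1}
See 'b': counts = {'c': 1, 'a': 1, 'b': 1}
See 'c': counts = {'c': 2, 'a': 1, 'b': 1}
See 'c': counts = {'c': 3, 'a': 1, 'b': 1}
See 'b': counts = {'c': 3, 'a': 1, 'b': 2}

{'c': 3, 'a': 1, 'b': 2}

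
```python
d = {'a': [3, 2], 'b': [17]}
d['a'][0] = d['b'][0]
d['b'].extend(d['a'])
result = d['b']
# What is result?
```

After line 1: d = {'a': [3, 2], 'b': [17]}
After line 2 (a[0] = b[0] = 17): d = {'a': [17, 2], 'b': [17]}
After line 3 (b.extend(a) appends [17, 2]): d = {'a': [17, 2], 'b': [17, 17, 2]}
After line 4: result = d['b'] = [17, 17, 2]

[17, 17, 2]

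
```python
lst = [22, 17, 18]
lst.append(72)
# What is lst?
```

[22, 17, 18, 72]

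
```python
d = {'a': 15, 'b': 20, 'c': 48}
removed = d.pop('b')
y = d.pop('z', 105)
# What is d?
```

After line 1: d = {'a': 15, 'b': 20, 'c': 48}
After line 2 (pop 'b' returns 20): d = {'a': 15, 'c': 48}, removed = 20
After line 3 (pop 'z' missing, returns default 105): d = {'a': 15, 'c': 48}, y = 105

{'a': 15, 'c': 48}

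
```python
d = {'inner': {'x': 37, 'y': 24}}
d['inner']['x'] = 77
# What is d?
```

After line 1: d = {'inner': {'x': 37, 'y': 24}}
After line 2 (inner x overwritten): d = {'inner': {'x': 77, 'y': 24}}

{'inner': {'x': 77, 'y': 24}}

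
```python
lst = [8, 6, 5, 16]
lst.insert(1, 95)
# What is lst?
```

[8, 95, 6, 5, 16]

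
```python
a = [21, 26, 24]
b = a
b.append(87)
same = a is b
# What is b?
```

After line 1: a = [21, 26, 24]
After line 2 (b = a is an alias, same object): a = [21, 26, 24], b = [21, 26, 24]
After line 3 (b.append mutates the shared list): a = [21, 26, 24, 87], b = [21, 26, 24, 87]
After line 4 (same = a is b; same object -> True): same = True

[21, 26, 24, 87]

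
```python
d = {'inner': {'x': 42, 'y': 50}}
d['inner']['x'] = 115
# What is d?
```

After line 1: d = {'inner': {'x': 42, 'y': 50}}
After line 2 (inner x overwritten): d = {'inner': {'x': 115, 'y': 50}}

{'inner': {'x': 115, 'y': 50}}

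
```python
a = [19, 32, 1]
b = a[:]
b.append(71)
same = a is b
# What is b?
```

After line 1: a = [19, 32, 1]
After line 2 (b = a[:] is a shallow copy, new object): a = [19, 32, 1], b = [19, 32, 1]
After line 3 (append only mutates b): a = [19, 32, 1], b = [19, 32, 1, 71]
After line 4 (same = a is b; different objects -> False): same = False

[19, 32, 1, 71]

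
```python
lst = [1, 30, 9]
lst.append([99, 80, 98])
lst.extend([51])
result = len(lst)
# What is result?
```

After line 1: lst = [1, 30, 9]
After line 2 (append adds [99, 80, 98] as single element): lst = [1, 30, 9, [99, 80, 98]]
After line 3 (extend unpacks [51], adds 51): lst = [1, 30, 9, [99, 80, 98], 51]
After line 4: result = len(lst) = 5

5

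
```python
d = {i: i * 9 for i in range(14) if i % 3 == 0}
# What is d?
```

{0: 0, 3: 27, 6: 54, 9: 81, 12: 108}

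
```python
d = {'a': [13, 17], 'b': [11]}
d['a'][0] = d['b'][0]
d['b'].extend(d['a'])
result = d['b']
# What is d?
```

After line 1: d = {'a': [13, 17], 'b': [11]}
After line 2 (a[0] = b[0] = 11): d = {'a': [11, 17], 'b': [11]}
After line 3 (b.extend(a) appends [11, 17]): d = {'a': [11, 17], 'b': [11, 11, 17]}
After line 4: result = d['b'] = [11, 11, 17]

{'a': [11, 17], 'b': [11, 11, 17]}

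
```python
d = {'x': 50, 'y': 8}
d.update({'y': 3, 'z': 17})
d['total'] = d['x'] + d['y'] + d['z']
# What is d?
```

After line 1: d = {'x': 50, 'y': 8}
After line 2 (y overwritten, z added): d = {'x': 50, 'y': 3, 'z': 17}
After line 3 (total = 50 + 3 + 17 = 70): d = {'x': 50, 'y': 3, 'z': 17, 'total': 70}

{'x': 50, 'y': 3, 'z': 17, 'total': 70}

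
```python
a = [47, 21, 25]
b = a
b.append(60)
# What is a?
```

After line 1: a = [47, 21, 25]
After line 2 (b = a is an alias, same object): a = [47, 21, 25], b = [47, 21, 25]
After line 3 (b.append mutates the shared list): a = [47, 21, 25, 60], b = [47, 21, 25, 60]

[47, 21, 25, 60]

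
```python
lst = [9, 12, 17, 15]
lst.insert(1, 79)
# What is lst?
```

[9, 79, 12, 17, 15]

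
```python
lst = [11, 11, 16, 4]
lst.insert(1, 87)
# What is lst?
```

[11, 87, 11, 16, 4]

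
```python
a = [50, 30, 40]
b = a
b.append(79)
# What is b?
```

After line 1: a = [50, 30, 40]
After line 2 (b = a is an alias, same object): a = [50, 30, 40], b = [50, 30, 40]
After line 3 (b.append mutates the shared list): a = [50, 30, 40, 79], b = [50, 30, 40, 79]

[50, 30, 40, 79]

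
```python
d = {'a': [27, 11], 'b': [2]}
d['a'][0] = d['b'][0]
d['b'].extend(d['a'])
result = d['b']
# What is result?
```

After line 1: d = {'a': [27, 11], 'b': [2]}
After line 2 (a[0] = b[0] = 2): d = {'a': [2, 11], 'b': [2]}
After line 3 (b.extend(a) appends [2, 11]): d = {'a': [2, 11], 'b': [2, 2, 11]}
After line 4: result = d['b'] = [2, 2, 11]

[2, 2, 11]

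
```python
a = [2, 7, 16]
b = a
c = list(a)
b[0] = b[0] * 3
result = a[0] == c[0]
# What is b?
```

After line 1: a = [2, 7, 16]
After line 2 (b = a, alias): a = [2, 7, 16], b = [2, 7, 16]
After line 3 (c = list(a) is a copy, new object): c = [2, 7, 16]
After line 4 (b[0] = 2 * 3 = 6; mutates shared a/b): a = b = [6, 7, 16], c = [2, 7, 16]
After line 5 (a[0] = 6, c[0] = 2; result = False)

[6, 7, 16]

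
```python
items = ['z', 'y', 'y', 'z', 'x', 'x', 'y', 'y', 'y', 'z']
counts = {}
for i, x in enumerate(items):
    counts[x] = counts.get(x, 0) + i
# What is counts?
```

Initial: counts = {}, items = ['z', 'y', 'y', 'z', 'x', 'x', 'y', 'y', 'y', 'z']
i=0, x='z': counts = {'z': 0}
i=1, x='y': counts = {'z': 0, 'y': 1}
i=2, x='y': counts = {'z': 0, 'y': 3}
i=3, x='z': counts = {'z': 3, 'y': 3}
i=4, x='x': counts = {'z': 3, 'y': 3, 'x': 4}
i=5, x='x': counts = {'z': 3, 'y': 3, 'x': 9}
i=6, x='y': counts = {'z': 3, 'y': 9, 'x': 9}
i=7, x='y': counts = {'z': 3, 'y': 16, 'x': 9}
i=8, x='y': counts = {'z': 3, 'y': 24, 'x': 9}
i=9, x='z': counts = {'z': 12, 'y': 24, 'x': 9}

{'z': 12, 'y': 24, 'x': 9}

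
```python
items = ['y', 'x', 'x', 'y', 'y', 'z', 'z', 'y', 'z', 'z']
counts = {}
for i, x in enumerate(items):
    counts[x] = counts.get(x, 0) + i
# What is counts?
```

Initial: counts = {}, items = ['y', 'x', 'x', 'y', 'y', 'z', 'z', 'y', 'z', 'z']
i=0, x='y': counts = {'y': 0}
i=1, x='x': counts = {'y': 0, 'x': 1}
i=2, x='x': counts = {'y': 0, 'x': 3}
i=3, x='y': counts = {'y': 3, 'x': 3}
i=4, x='y': counts = {'y': 7, 'x': 3}
i=5, x='z': counts = {'y': 7, 'x': 3, 'z': 5}
i=6, x='z': counts = {'y': 7, 'x': 3, 'z': 11}
i=7, x='y': counts = {'y': 14, 'x': 3, 'z': 11}
i=8, x='z': counts = {'y': 14, 'x': 3, 'z': 19}
i=9, x='z': counts = {'y': 14, 'x': 3, 'z': 28}

{'y': 14, 'x': 3, 'z': 28}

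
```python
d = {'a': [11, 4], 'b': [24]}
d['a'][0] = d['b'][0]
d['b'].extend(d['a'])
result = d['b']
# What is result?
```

After line 1: d = {'a': [11, 4], 'b': [24]}
After line 2 (a[0] = b[0] = 24): d = {'a': [24, 4], 'b': [24]}
After line 3 (b.extend(a) appends [24, 4]): d = {'a': [24, 4], 'b': [24, 24, 4]}
After line 4: result = d['b'] = [24, 24, 4]

[24, 24, 4]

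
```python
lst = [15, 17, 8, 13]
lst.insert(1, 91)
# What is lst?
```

[15, 91, 17, 8, 13]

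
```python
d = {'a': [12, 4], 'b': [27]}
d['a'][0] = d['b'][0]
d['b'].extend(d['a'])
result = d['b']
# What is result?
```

After line 1: d = {'a': [12, 4], 'b': [27]}
After line 2 (a[0] = b[0] = 27): d = {'a': [27, 4], 'b': [27]}
After line 3 (b.extend(a) appends [27, 4]): d = {'a': [27, 4], 'b': [27, 27, 4]}
After line 4: result = d['b'] = [27, 27, 4]

[27, 27, 4]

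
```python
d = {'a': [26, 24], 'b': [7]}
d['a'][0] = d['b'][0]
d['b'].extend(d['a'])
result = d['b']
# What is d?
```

After line 1: d = {'a': [26, 24], 'b': [7]}
After line 2 (a[0] = b[0] = 7): d = {'a': [7, 24], 'b': [7]}
After line 3 (b.extend(a) appends [7, 24]): d = {'a': [7, 24], 'b': [7, 7, 24]}
After line 4: result = d['b'] = [7, 7, 24]

{'a': [7, 24], 'b': [7, 7, 24]}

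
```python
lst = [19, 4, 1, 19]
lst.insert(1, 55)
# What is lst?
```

[19, 55, 4, 1, 19]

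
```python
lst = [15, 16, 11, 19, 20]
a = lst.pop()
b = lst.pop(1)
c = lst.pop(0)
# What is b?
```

After line 1: lst = [15, 16, 11, 19, 20]
After line 2 (pop() -> a = 20): lst = [15, 16, 11, 19]
After line 3 (pop(1) -> b = 16): lst = [15, 11, 19]
After line 4 (pop(0) -> c = 15): lst = [11, 19]

16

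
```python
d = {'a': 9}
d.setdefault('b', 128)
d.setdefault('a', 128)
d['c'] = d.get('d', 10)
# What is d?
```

After line 1: d = {'a': 9}
After line 2 (setdefault adds 'b'=128): d = {'a': 9, 'b': 128}
After line 3 (setdefault 'a' no-op, already exists): d = {'a': 9, 'b': 128}
After line 4 (get('d', 10) returns default since 'd' not in d): d = {'a': 9, 'b': 128, 'c': 10}

{'a': 9, 'b': 128, 'c': 10}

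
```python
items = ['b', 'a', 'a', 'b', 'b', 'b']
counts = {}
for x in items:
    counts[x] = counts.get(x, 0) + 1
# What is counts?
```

Initial: counts = {}, items = ['b', 'a', 'a', 'b', 'b', 'b']
See 'b': counts = {'b': 1}
See 'a': counts = {'b': 1, 'a': 1}
See 'a': counts = {'b': 1, 'a': 2}
See 'b': counts = {'b': 2, 'a': 2}
See 'b': counts = {'b': 3, 'a': 2}
See 'b': counts = {'b': 4, 'a': 2}

{'b': 4, 'a': 2}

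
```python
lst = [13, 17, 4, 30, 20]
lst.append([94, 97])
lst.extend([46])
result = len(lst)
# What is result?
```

After line 1: lst = [13, 17, 4, 30, 20]
After line 2 (append adds [94, 97] as single element): lst = [13, 17, 4, 30, 20, [94, 97]]
After line 3 (extend unpacks [46], adds 46): lst = [13, 17, 4, 30, 20, [94, 97], 46]
After line 4: result = len(lst) = 7

7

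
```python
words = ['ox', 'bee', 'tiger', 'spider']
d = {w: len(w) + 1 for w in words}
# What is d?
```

{'ox': 3, 'bee': 4, 'tiger': 6, 'spider': 7}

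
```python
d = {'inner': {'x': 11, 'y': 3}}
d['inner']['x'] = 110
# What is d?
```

After line 1: d = {'inner': {'x': 11, 'y': 3}}
After line 2 (inner x overwritten): d = {'inner': {'x': 110, 'y': 3}}

{'inner': {'x': 110, 'y': 3}}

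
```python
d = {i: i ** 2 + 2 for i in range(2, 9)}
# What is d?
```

{2: 6, 3: 11, 4: 18, 5: 27, 6: 38, 7: 51, 8: 66}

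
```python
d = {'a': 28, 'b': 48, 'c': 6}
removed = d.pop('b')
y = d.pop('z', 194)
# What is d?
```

After line 1: d = {'a': 28, 'b': 48, 'c': 6}
After line 2 (pop 'b' returns 48): d = {'a': 28, 'c': 6}, removed = 48
After line 3 (pop 'z' missing, returns default 194): d = {'a': 28, 'c': 6}, y = 194

{'a': 28, 'c': 6}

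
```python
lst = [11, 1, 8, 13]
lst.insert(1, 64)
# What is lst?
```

[11, 64, 1, 8, 13]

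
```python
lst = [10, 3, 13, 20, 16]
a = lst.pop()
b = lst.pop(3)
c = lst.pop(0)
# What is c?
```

After line 1: lst = [10, 3, 13, 20, 16]
After line 2 (pop() -> a = 16): lst = [10, 3, 13, 20]
After line 3 (pop(3) -> b = 20): lst = [10, 3, 13]
After line 4 (pop(0) -> c = 10): lst = [3, 13]

10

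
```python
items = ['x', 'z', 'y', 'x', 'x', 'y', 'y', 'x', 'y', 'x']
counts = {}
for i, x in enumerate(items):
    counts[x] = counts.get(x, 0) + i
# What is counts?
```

Initial: counts = {}, items = ['x', 'z', 'y', 'x', 'x', 'y', 'y', 'x', 'y', 'x']
i=0, x='x': counts = {'x': 0}
i=1, x='z': counts = {'x': 0, 'z': 1}
i=2, x='y': counts = {'x': 0, 'z': 1, 'y': 2}
i=3, x='x': counts = {'x': 3, 'z': 1, 'y': 2}
i=4, x='x': counts = {'x': 7, 'z': 1, 'y': 2}
i=5, x='y': counts = {'x': 7, 'z': 1, 'y': 7}
i=6, x='y': counts = {'x': 7, 'z': 1, 'y': 13}
i=7, x='x': counts = {'x': 14, 'z': 1, 'y': 13}
i=8, x='y': counts = {'x': 14, 'z': 1, 'y': 21}
i=9, x='x': counts = {'x': 23, 'z': 1, 'y': 21}

{'x': 23, 'z': 1, 'y': 21}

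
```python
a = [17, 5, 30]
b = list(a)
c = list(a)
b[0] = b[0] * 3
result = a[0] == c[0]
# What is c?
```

After line 1: a = [17, 5, 30]
After line 2 (b = list(a), copy): a = [17, 5, 30], b = [17, 5, 30]
After line 3 (c = list(a) is a copy, new object): c = [17, 5, 30]
After line 4 (b[0] = 17 * 3 = 51; only b mutates (copy)): a = [17, 5, 30], b = [51, 5, 30], c = [17, 5, 30]
After line 5 (a[0] = 17, c[0] = 17; result = True)

[17, 5, 30]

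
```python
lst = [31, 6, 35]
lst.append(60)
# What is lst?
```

[31, 6, 35, 60]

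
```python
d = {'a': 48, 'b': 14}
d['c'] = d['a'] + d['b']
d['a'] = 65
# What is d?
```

After line 1: d = {'a': 48, 'b': 14}
After line 2 (d['c'] = 48 + 14): d = {'a': 48, 'b': 14, 'c': 62}
After line 3: d = {'a': 65, 'b': 14, 'c': 62}

{'a': 65, 'b': 14, 'c': 62}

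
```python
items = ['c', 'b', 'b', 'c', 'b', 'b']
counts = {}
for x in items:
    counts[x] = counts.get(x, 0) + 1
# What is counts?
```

Initial: counts = {}, items = ['c', 'b', 'b', 'c', 'b', 'b']
See 'c': counts = {'c': 1}
See 'b': counts = {'c': 1, 'b': 1}
See 'b': counts = {'c': 1, 'b': 2}
See 'c': counts = {'c': 2, 'b': 2}
See 'b': counts = {'c': 2, 'b': 3}
See 'b': counts = {'c': 2, 'b': 4}

{'c': 2, 'b': 4}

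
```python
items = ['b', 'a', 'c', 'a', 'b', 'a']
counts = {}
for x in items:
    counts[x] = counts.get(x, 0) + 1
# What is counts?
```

Initial: counts = {}, items = ['b', 'a', 'c', 'a', 'b', 'a']
See 'b': counts = {'b': 1}
See 'a': counts = {'b': 1, 'a': 1}
See 'c': counts = {'b': 1, 'a': 1, 'c': 1}
See 'a': counts = {'b': 1, 'a': 2, 'c': 1}
See 'b': counts = {'b': 2, 'a': 2, 'c': 1}
See 'a': counts = {'b': 2, 'a': 3, 'c': 1}

{'b': 2, 'a': 3, 'c': 1}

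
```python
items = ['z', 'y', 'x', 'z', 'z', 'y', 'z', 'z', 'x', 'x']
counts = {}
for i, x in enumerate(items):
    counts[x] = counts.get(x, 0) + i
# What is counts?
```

Initial: counts = {}, items = ['z', 'y', 'x', 'z', 'z', 'y', 'z', 'z', 'x', 'x']
i=0, x='z': counts = {'z': 0}
i=1, x='y': counts = {'z': 0, 'y': 1}
i=2, x='x': counts = {'z': 0, 'y': 1, 'x': 2}
i=3, x='z': counts = {'z': 3, 'y': 1, 'x': 2}
i=4, x='z': counts = {'z': 7, 'y': 1, 'x': 2}
i=5, x='y': counts = {'z': 7, 'y': 6, 'x': 2}
i=6, x='z': counts = {'z': 13, 'y': 6, 'x': 2}
i=7, x='z': counts = {'z': 20, 'y': 6, 'x': 2}
i=8, x='x': counts = {'z': 20, 'y': 6, 'x': 10}
i=9, x='x': counts = {'z': 20, 'y': 6, 'x': 19}

{'z': 20, 'y': 6, 'x': 19}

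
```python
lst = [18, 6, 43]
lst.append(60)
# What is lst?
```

[18, 6, 43, 60]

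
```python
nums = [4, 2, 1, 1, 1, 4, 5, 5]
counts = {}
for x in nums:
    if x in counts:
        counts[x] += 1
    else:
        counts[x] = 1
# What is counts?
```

Initial: counts = {}, nums = [4, 2, 1, 1, 1, 4, 5, 5]
See 4: counts = {4: 1}
See 2: counts = {4: 1, 2: 1}
See 1: counts = {4: 1, 2: 1, 1: 1}
See 1: counts = {4: 1, 2: 1, 1: 2}
See 1: counts = {4: 1, 2: 1, 1: 3}
See 4: counts = {4: 2, 2: 1, 1: 3}
See 5: counts = {4: 2, 2: 1, 1: 3, 5: 1}
See 5: counts = {4: 2, 2: 1, 1: 3, 5: 2}

{4: 2, 2: 1, 1: 3, 5: 2}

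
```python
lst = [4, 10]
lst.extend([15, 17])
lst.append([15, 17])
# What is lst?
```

After line 1: lst = [4, 10]
After line 2 (extend unpacks [15, 17]): lst = [4, 10, 15, 17]
After line 3 (append adds [15, 17] as single element): lst = [4, 10, 15, 17, [15, 17]]

[4, 10, 15, 17, [15, 17]]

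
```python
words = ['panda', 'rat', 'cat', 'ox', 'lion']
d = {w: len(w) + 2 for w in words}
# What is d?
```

{'panda': 7, 'rat': 5, 'cat': 5, 'ox': 4, 'lion': 6}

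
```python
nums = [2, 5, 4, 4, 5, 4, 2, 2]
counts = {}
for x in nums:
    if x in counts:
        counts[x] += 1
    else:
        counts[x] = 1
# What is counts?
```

Initial: counts = {}, nums = [2, 5, 4, 4, 5, 4, 2, 2]
See 2: counts = {2: 1}
See 5: counts = {2: 1, 5: 1}
See 4: counts = {2: 1, 5: 1, 4: 1}
See 4: counts = {2: 1, 5: 1, 4: 2}
See 5: counts = {2: 1, 5: 2, 4: 2}
See 4: counts = {2: 1, 5: 2, 4: 3}
See 2: counts = {2: 2, 5: 2, 4: 3}
See 2: counts = {2: 3, 5: 2, 4: 3}

{2: 3, 5: 2, 4: 3}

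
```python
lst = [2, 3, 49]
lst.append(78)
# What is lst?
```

[2, 3, 49, 78]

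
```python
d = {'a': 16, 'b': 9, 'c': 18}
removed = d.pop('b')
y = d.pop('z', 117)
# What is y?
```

After line 1: d = {'a': 16, 'b': 9, 'c': 18}
After line 2 (pop 'b' returns 9): d = {'a': 16, 'c': 18}, removed = 9
After line 3 (pop 'z' missing, returns default 117): d = {'a': 16, 'c': 18}, y = 117

117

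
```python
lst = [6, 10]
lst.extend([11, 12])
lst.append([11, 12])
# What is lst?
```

After line 1: lst = [6, 10]
After line 2 (extend unpacks [11, 12]): lst = [6, 10, 11, 12]
After line 3 (append adds [11, 12] as single element): lst = [6, 10, 11, 12, [11, 12]]

[6, 10, 11, 12, [11, 12]]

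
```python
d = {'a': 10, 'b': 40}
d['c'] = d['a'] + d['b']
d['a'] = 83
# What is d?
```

After line 1: d = {'a': 10, 'b': 40}
After line 2 (d['c'] = 10 + 40): d = {'a': 10, 'b': 40, 'c': 50}
After line 3: d = {'a': 83, 'b': 40, 'c': 50}

{'a': 83, 'b': 40, 'c': 50}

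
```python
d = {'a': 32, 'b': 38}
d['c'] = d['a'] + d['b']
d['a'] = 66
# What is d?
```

After line 1: d = {'a': 32, 'b': 38}
After line 2 (d['c'] = 32 + 38): d = {'a': 32, 'b': 38, 'c': 70}
After line 3: d = {'a': 66, 'b': 38, 'c': 70}

{'a': 66, 'b': 38, 'c': 70}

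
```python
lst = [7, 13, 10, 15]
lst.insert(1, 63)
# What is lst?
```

[7, 63, 13, 10, 15]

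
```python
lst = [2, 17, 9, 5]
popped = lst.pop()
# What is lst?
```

[2, 17, 9]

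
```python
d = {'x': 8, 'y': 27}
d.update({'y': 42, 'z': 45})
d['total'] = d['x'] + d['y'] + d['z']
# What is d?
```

After line 1: d = {'x': 8, 'y': 27}
After line 2 (y overwritten, z added): d = {'x': 8, 'y': 42, 'z': 45}
After line 3 (total = 8 + 42 + 45 = 95): d = {'x': 8, 'y': 42, 'z': 45, 'total': 95}

{'x': 8, 'y': 42, 'z': 45, 'total': 95}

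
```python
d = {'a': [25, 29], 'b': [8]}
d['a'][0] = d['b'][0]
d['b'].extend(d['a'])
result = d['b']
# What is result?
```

After line 1: d = {'a': [25, 29], 'b': [8]}
After line 2 (a[0] = b[0] = 8): d = {'a': [8, 29], 'b': [8]}
After line 3 (b.extend(a) appends [8, 29]): d = {'a': [8, 29], 'b': [8, 8, 29]}
After line 4: result = d['b'] = [8, 8, 29]

[8, 8, 29]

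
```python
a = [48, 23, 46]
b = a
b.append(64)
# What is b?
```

After line 1: a = [48, 23, 46]
After line 2 (b = a is an alias, same object): a = [48, 23, 46], b = [48, 23, 46]
After line 3 (b.append mutates the shared list): a = [48, 23, 46, 64], b = [48, 23, 46, 64]

[48, 23, 46, 64]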